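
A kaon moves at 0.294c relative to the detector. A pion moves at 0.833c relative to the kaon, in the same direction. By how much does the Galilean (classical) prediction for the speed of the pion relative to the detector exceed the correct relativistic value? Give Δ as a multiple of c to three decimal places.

Galilean: u_cl = 0.833 + 0.294 = 1.1270.
Relativistic: u_rel = (0.833 + 0.294) / (1 + 0.833·0.294) = 1.1270/1.2449 = 0.9053.
Δ = 1.1270 − 0.9053 = 0.2217.
(The classical prediction exceeds c; the relativistic result does not.)

Δ = 0.222c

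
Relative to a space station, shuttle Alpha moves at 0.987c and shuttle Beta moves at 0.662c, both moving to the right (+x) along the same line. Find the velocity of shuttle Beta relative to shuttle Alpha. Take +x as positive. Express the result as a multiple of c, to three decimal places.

β_A = 0.987, β_B = 0.662.
Transform to A's frame with the inverse velocity-addition law: u' = (u − v)/(1 − uv/c²), taking u = β_B and v = β_A.
u' = (0.662 − 0.987) / (1 − (0.987)(0.662)) = -0.3250/0.3466 = -0.9377.

-0.938c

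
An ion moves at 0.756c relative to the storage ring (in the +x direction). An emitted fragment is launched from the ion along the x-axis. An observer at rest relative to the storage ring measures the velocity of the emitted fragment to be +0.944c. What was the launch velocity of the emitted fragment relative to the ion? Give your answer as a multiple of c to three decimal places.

Invert the composition law: u' = (u − v)/(1 − uv/c²).
u' = (0.944 − 0.756) / (1 − (0.944)(0.756)) = 0.1880/0.2863 = 0.6566.

+0.657c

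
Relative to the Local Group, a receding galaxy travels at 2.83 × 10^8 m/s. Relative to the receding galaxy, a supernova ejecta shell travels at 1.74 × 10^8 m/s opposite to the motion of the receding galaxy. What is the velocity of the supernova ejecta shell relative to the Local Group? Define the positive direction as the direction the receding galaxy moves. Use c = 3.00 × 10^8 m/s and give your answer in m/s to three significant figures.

+2.41 × 10^8 m/s

In units of c (dividing by 3.00 × 10^8 m/s): v = 0.943, u' = -0.580.
u = (u' + v)/(1 + u'v/c²):
u = (-0.580 + 0.943) / (1 + (-0.580)·0.943) = 0.3633/0.4529 = 0.8023
Converting back: u = 0.8023 × 3.00 × 10^8 m/s.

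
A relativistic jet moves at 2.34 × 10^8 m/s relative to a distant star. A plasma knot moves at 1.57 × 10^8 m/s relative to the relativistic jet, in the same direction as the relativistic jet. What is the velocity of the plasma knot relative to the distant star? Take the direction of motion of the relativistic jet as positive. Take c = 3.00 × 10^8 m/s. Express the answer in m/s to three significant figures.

In units of c (dividing by 3.00 × 10^8 m/s): v = 0.780, u' = 0.523.
u = (u' + v)/(1 + u'v/c²):
u = (0.523 + 0.780) / (1 + 0.523·0.780) = 1.3033/1.4082 = 0.9255
Converting back: u = 0.9255 × 3.00 × 10^8 m/s.

2.78 × 10^8 m/s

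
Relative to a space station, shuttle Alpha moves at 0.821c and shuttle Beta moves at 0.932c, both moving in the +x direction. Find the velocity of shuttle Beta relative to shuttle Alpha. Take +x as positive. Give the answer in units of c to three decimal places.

+0.473c

β_A = 0.821, β_B = 0.932.
Transform to A's frame with the inverse velocity-addition law: u' = (u − v)/(1 − uv/c²), taking u = β_B and v = β_A.
u' = (0.932 − 0.821) / (1 − (0.821)(0.932)) = 0.1110/0.2348 = 0.4727.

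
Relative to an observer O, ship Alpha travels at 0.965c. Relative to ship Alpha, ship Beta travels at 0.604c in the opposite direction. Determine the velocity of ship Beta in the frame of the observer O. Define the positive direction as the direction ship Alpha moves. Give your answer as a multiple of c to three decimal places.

+0.865c

With v = 0.965 and u' = -0.604 (in units of c),
u = (u' + v)/(1 + u'v/c²):
u = (-0.604 + 0.965) / (1 + (-0.604)·0.965) = 0.3610/0.4171 = 0.8654
(Galilean addition would give +0.361c.)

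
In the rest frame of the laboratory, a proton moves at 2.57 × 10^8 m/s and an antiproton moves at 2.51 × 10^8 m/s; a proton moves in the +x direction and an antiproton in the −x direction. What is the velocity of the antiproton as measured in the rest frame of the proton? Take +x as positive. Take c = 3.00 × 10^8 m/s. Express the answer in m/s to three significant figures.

-2.96 × 10^8 m/s

β_A = 0.857, β_B = -0.837 (dividing each by c = 3.00 × 10^8 m/s).
Transform to A's frame with the inverse velocity-addition law: u' = (u − v)/(1 − uv/c²), taking u = β_B and v = β_A.
u' = (-0.837 − 0.857) / (1 − (0.857)(-0.837)) = -1.6933/1.7167 = -0.9864.
u' = -0.9864 × 3.00 × 10^8 m/s.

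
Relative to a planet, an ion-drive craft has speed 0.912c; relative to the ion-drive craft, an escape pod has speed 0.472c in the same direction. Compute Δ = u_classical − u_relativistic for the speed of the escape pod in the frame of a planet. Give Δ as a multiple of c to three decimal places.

Galilean: u_cl = 0.472 + 0.912 = 1.3840.
Relativistic: u_rel = (0.472 + 0.912) / (1 + 0.472·0.912) = 1.3840/1.4305 = 0.9675.
Δ = 1.3840 − 0.9675 = 0.4165.
(The classical prediction exceeds c; the relativistic result does not.)

Δ = 0.416c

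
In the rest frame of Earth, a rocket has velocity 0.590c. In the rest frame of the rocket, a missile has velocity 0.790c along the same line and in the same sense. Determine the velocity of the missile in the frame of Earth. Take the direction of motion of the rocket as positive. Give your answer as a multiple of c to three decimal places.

With v = 0.590 and u' = 0.790 (in units of c),
u = (u' + v)/(1 + u'v/c²):
u = (0.790 + 0.590) / (1 + 0.790·0.590) = 1.3800/1.4661 = 0.9413

0.941c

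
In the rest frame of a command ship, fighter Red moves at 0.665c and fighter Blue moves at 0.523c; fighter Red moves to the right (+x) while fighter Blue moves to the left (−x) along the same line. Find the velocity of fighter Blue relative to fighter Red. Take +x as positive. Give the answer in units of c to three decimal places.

-0.881c

β_A = 0.665, β_B = -0.523.
Transform to A's frame with the inverse velocity-addition law: u' = (u − v)/(1 − uv/c²), taking u = β_B and v = β_A.
u' = (-0.523 − 0.665) / (1 − (0.665)(-0.523)) = -1.1880/1.3478 = -0.8814.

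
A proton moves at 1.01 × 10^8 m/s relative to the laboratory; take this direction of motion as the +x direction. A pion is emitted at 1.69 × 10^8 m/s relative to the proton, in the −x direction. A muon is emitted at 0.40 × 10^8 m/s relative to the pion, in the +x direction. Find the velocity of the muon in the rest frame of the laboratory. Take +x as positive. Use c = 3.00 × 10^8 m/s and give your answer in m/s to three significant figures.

Apply u = (u' + v)/(1 + u'v/c²) successively, working outward toward the laboratory.
(Dividing each given speed by c = 3.00 × 10^8 m/s to work in units of c.)
Start: velocity of the proton relative to the laboratory = 0.3367c.
Compose with the pion (u' = -0.563 in the proton frame): u_1 = (-0.563 + 0.337) / (1 + (-0.563)·0.337) = -0.2267/0.8103 = -0.2797.
Compose with the muon (u' = 0.133 in the pion frame): u_2 = (0.133 + (-0.280)) / (1 + 0.133·(-0.280)) = -0.1464/0.9627 = -0.1521.
So u = -0.1521 × 3.00 × 10^8 m/s.

-4.56 × 10^7 m/s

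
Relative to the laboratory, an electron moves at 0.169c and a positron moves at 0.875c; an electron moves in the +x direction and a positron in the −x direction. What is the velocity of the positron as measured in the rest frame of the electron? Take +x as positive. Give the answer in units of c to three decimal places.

β_A = 0.169, β_B = -0.875.
Transform to A's frame with the inverse velocity-addition law: u' = (u − v)/(1 − uv/c²), taking u = β_B and v = β_A.
u' = (-0.875 − 0.169) / (1 − (0.169)(-0.875)) = -1.0440/1.1479 = -0.9095.

-0.910c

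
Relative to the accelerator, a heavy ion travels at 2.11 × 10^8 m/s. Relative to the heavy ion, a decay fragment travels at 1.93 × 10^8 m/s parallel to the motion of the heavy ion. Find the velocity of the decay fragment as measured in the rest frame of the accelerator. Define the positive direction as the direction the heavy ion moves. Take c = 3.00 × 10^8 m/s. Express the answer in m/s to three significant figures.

In units of c (dividing by 3.00 × 10^8 m/s): v = 0.703, u' = 0.643.
u = (u' + v)/(1 + u'v/c²):
u = (0.643 + 0.703) / (1 + 0.643·0.703) = 1.3467/1.4525 = 0.9272
Converting back: u = 0.9272 × 3.00 × 10^8 m/s.

2.78 × 10^8 m/s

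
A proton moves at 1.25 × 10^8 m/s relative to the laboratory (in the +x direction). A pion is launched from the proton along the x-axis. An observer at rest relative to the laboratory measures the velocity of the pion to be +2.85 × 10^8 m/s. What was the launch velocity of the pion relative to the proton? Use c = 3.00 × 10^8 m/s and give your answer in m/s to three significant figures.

+2.65 × 10^8 m/s

v = 0.417c, u = 0.950c.
Invert the composition law: u' = (u − v)/(1 − uv/c²).
u' = (0.950 − 0.417) / (1 − (0.950)(0.417)) = 0.5333/0.6042 = 0.8828.
u' = 0.8828 × 3.00 × 10^8 m/s.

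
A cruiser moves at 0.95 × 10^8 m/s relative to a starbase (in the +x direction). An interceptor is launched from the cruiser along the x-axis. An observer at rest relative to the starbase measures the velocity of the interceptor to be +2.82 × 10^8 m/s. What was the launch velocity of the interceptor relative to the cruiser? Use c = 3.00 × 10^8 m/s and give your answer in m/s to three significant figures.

+2.66 × 10^8 m/s

v = 0.317c, u = 0.940c.
Invert the composition law: u' = (u − v)/(1 − uv/c²).
u' = (0.940 − 0.317) / (1 − (0.940)(0.317)) = 0.6233/0.7023 = 0.8875.
u' = 0.8875 × 3.00 × 10^8 m/s.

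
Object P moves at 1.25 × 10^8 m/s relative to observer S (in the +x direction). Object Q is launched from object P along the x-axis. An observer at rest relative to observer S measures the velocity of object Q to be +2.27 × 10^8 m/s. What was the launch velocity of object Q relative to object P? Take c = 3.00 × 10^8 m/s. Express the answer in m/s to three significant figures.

v = 0.417c, u = 0.757c.
Invert the composition law: u' = (u − v)/(1 − uv/c²).
u' = (0.757 − 0.417) / (1 − (0.757)(0.417)) = 0.3400/0.6847 = 0.4966.
u' = 0.4966 × 3.00 × 10^8 m/s.

+1.49 × 10^8 m/s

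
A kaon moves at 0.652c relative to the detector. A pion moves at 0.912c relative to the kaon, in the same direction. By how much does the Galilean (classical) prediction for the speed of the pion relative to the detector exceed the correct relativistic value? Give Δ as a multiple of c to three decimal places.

Δ = 0.583c

Galilean: u_cl = 0.912 + 0.652 = 1.5640.
Relativistic: u_rel = (0.912 + 0.652) / (1 + 0.912·0.652) = 1.5640/1.5946 = 0.9808.
Δ = 1.5640 − 0.9808 = 0.5832.
(The classical prediction exceeds c; the relativistic result does not.)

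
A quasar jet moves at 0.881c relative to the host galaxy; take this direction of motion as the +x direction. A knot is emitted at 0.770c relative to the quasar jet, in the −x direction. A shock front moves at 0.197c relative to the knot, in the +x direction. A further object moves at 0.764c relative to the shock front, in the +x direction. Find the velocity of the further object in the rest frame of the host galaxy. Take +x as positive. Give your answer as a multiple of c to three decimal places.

+0.916c

Apply u = (u' + v)/(1 + u'v/c²) successively, working outward toward the host galaxy.
Start: velocity of the quasar jet relative to the host galaxy = 0.8810c.
Compose with the knot (u' = -0.770 in the quasar jet frame): u_1 = (-0.770 + 0.881) / (1 + (-0.770)·0.881) = 0.1110/0.3216 = 0.3451.
Compose with the shock front (u' = 0.197 in the knot frame): u_2 = (0.197 + 0.345) / (1 + 0.197·0.345) = 0.5421/1.0680 = 0.5076.
Compose with the further object (u' = 0.764 in the shock front frame): u_3 = (0.764 + 0.508) / (1 + 0.764·0.508) = 1.2716/1.3878 = 0.9163.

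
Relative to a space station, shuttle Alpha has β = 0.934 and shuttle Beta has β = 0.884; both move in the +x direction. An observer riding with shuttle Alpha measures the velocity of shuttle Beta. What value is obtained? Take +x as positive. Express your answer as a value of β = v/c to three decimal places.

β_A = 0.934, β_B = 0.884.
Transform to A's frame with the inverse velocity-addition law: u' = (u − v)/(1 − uv/c²), taking u = β_B and v = β_A.
u' = (0.884 − 0.934) / (1 − (0.934)(0.884)) = -0.0500/0.1743 = -0.2868.

β = -0.287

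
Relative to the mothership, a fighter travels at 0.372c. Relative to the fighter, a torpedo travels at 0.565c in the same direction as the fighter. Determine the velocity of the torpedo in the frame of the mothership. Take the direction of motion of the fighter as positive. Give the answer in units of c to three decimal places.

0.774c

With v = 0.372 and u' = 0.565 (in units of c),
u = (u' + v)/(1 + u'v/c²):
u = (0.565 + 0.372) / (1 + 0.565·0.372) = 0.9370/1.2102 = 0.7743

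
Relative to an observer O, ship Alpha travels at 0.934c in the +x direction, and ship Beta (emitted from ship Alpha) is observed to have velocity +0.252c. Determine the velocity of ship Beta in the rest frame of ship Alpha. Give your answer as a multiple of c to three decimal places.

-0.892c

Invert the composition law: u' = (u − v)/(1 − uv/c²).
u' = (0.252 − 0.934) / (1 − (0.252)(0.934)) = -0.6820/0.7646 = -0.8919.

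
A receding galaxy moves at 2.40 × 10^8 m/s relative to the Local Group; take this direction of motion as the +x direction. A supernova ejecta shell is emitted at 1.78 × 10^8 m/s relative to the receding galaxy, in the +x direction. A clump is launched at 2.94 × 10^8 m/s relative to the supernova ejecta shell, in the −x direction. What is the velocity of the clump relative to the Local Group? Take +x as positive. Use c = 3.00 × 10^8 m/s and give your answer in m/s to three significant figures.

-1.42 × 10^8 m/s

Apply u = (u' + v)/(1 + u'v/c²) successively, working outward toward the Local Group.
(Dividing each given speed by c = 3.00 × 10^8 m/s to work in units of c.)
Start: velocity of the receding galaxy relative to the Local Group = 0.8000c.
Compose with the supernova ejecta shell (u' = 0.593 in the receding galaxy frame): u_1 = (0.593 + 0.800) / (1 + 0.593·0.800) = 1.3933/1.4747 = 0.9448.
Compose with the clump (u' = -0.980 in the supernova ejecta shell frame): u_2 = (-0.980 + 0.945) / (1 + (-0.980)·0.945) = -0.0352/0.0741 = -0.4747.
So u = -0.4747 × 3.00 × 10^8 m/s.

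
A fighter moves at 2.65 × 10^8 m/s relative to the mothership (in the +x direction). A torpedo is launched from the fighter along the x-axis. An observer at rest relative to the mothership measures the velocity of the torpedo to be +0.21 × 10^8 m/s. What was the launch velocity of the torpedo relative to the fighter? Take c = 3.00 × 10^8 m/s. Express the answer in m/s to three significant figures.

v = 0.883c, u = 0.070c.
Invert the composition law: u' = (u − v)/(1 − uv/c²).
u' = (0.070 − 0.883) / (1 − (0.070)(0.883)) = -0.8133/0.9382 = -0.8669.
u' = -0.8669 × 3.00 × 10^8 m/s.

-2.60 × 10^8 m/s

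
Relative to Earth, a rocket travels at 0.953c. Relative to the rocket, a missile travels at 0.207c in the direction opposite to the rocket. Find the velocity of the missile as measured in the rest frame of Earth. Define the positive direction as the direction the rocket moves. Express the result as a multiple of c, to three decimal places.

+0.929c

With v = 0.953 and u' = -0.207 (in units of c),
u = (u' + v)/(1 + u'v/c²):
u = (-0.207 + 0.953) / (1 + (-0.207)·0.953) = 0.7460/0.8027 = 0.9293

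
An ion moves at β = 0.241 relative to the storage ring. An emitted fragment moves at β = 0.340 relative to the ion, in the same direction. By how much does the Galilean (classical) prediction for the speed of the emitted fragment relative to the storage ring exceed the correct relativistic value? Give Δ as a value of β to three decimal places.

Galilean: u_cl = 0.340 + 0.241 = 0.5810.
Relativistic: u_rel = (0.340 + 0.241) / (1 + 0.340·0.241) = 0.5810/1.0819 = 0.5370.
Δ = 0.5810 − 0.5370 = 0.0440.

Δ = 0.044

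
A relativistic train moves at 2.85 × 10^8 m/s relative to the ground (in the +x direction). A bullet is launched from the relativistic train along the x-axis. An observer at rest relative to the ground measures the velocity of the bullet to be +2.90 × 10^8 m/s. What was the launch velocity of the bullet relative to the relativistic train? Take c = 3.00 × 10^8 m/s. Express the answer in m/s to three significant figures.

+6.12 × 10^7 m/s

v = 0.950c, u = 0.967c.
Invert the composition law: u' = (u − v)/(1 − uv/c²).
u' = (0.967 − 0.950) / (1 − (0.967)(0.950)) = 0.0167/0.0817 = 0.2041.
u' = 0.2041 × 3.00 × 10^8 m/s.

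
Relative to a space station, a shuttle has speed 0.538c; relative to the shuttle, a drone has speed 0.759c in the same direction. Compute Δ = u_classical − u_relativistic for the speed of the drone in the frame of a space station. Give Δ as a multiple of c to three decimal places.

Galilean: u_cl = 0.759 + 0.538 = 1.2970.
Relativistic: u_rel = (0.759 + 0.538) / (1 + 0.759·0.538) = 1.2970/1.4083 = 0.9209.
Δ = 1.2970 − 0.9209 = 0.3761.
(The classical prediction exceeds c; the relativistic result does not.)

Δ = 0.376c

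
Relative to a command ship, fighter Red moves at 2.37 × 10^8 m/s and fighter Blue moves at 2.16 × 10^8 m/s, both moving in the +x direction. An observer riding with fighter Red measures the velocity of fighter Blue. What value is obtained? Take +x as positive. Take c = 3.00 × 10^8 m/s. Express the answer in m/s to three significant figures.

β_A = 0.790, β_B = 0.720 (dividing each by c = 3.00 × 10^8 m/s).
Transform to A's frame with the inverse velocity-addition law: u' = (u − v)/(1 − uv/c²), taking u = β_B and v = β_A.
u' = (0.720 − 0.790) / (1 − (0.790)(0.720)) = -0.0700/0.4312 = -0.1623.
u' = -0.1623 × 3.00 × 10^8 m/s.

-4.87 × 10^7 m/s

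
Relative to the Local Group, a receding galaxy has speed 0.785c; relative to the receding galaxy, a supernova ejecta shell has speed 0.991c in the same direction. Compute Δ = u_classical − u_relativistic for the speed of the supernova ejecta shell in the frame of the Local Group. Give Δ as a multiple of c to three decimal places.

Galilean: u_cl = 0.991 + 0.785 = 1.7760.
Relativistic: u_rel = (0.991 + 0.785) / (1 + 0.991·0.785) = 1.7760/1.7779 = 0.9989.
Δ = 1.7760 − 0.9989 = 0.7771.
(The classical prediction exceeds c; the relativistic result does not.)

Δ = 0.777c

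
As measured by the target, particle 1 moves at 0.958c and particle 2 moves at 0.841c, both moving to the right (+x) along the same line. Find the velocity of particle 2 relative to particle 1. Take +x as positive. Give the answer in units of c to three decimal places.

-0.602c

β_A = 0.958, β_B = 0.841.
Transform to A's frame with the inverse velocity-addition law: u' = (u − v)/(1 − uv/c²), taking u = β_B and v = β_A.
u' = (0.841 − 0.958) / (1 − (0.958)(0.841)) = -0.1170/0.1943 = -0.6021.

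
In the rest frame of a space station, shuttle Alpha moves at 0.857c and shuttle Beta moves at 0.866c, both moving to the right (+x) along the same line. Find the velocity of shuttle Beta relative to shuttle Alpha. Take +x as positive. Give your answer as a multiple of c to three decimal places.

β_A = 0.857, β_B = 0.866.
Transform to A's frame with the inverse velocity-addition law: u' = (u − v)/(1 − uv/c²), taking u = β_B and v = β_A.
u' = (0.866 − 0.857) / (1 − (0.857)(0.866)) = 0.0090/0.2578 = 0.0349.

+0.035c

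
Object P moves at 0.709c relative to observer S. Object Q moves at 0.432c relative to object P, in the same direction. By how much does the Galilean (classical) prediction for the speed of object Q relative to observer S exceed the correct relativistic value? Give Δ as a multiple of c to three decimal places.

Δ = 0.268c

Galilean: u_cl = 0.432 + 0.709 = 1.1410.
Relativistic: u_rel = (0.432 + 0.709) / (1 + 0.432·0.709) = 1.1410/1.3063 = 0.8735.
Δ = 1.1410 − 0.8735 = 0.2675.
(The classical prediction exceeds c; the relativistic result does not.)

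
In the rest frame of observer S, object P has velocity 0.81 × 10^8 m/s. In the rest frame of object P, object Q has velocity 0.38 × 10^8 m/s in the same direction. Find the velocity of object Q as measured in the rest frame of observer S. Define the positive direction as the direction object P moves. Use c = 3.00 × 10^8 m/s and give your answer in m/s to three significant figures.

In units of c (dividing by 3.00 × 10^8 m/s): v = 0.270, u' = 0.127.
u = (u' + v)/(1 + u'v/c²):
u = (0.127 + 0.270) / (1 + 0.127·0.270) = 0.3967/1.0342 = 0.3835
Converting back: u = 0.3835 × 3.00 × 10^8 m/s.

1.15 × 10^8 m/s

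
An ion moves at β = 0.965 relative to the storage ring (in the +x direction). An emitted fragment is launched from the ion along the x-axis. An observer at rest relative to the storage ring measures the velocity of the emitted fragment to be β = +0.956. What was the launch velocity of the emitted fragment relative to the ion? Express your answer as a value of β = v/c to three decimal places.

β = -0.116

Invert the composition law: u' = (u − v)/(1 − uv/c²).
u' = (0.956 − 0.965) / (1 − (0.956)(0.965)) = -0.0090/0.0775 = -0.1162.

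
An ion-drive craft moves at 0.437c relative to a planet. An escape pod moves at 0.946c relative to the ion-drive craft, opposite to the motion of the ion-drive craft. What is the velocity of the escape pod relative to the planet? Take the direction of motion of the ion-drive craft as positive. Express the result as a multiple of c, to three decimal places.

With v = 0.437 and u' = -0.946 (in units of c),
u = (u' + v)/(1 + u'v/c²):
u = (-0.946 + 0.437) / (1 + (-0.946)·0.437) = -0.5090/0.5866 = -0.8677

-0.868c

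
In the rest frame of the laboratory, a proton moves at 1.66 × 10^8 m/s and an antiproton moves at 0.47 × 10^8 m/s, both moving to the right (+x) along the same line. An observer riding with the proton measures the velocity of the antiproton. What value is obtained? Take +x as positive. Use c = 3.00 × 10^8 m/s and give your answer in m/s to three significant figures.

β_A = 0.553, β_B = 0.157 (dividing each by c = 3.00 × 10^8 m/s).
Transform to A's frame with the inverse velocity-addition law: u' = (u − v)/(1 − uv/c²), taking u = β_B and v = β_A.
u' = (0.157 − 0.553) / (1 − (0.553)(0.157)) = -0.3967/0.9133 = -0.4343.
u' = -0.4343 × 3.00 × 10^8 m/s.

-1.30 × 10^8 m/s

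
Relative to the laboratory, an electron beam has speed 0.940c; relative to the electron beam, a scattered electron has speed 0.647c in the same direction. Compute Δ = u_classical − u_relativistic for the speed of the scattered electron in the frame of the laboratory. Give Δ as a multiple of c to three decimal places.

Δ = 0.600c

Galilean: u_cl = 0.647 + 0.940 = 1.5870.
Relativistic: u_rel = (0.647 + 0.940) / (1 + 0.647·0.940) = 1.5870/1.6082 = 0.9868.
Δ = 1.5870 − 0.9868 = 0.6002.
(The classical prediction exceeds c; the relativistic result does not.)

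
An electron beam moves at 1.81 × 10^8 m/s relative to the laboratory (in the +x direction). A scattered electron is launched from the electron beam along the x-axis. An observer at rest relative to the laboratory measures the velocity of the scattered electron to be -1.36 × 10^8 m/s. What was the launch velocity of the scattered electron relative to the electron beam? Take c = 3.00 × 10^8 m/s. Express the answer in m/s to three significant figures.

v = 0.603c, u = -0.453c.
Invert the composition law: u' = (u − v)/(1 − uv/c²).
u' = (-0.453 − 0.603) / (1 − (-0.453)(0.603)) = -1.0567/1.2735 = -0.8297.
u' = -0.8297 × 3.00 × 10^8 m/s.

-2.49 × 10^8 m/s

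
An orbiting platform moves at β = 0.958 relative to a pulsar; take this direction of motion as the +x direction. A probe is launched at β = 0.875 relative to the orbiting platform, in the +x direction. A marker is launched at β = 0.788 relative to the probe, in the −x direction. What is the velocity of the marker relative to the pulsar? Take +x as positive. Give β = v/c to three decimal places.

Apply u = (u' + v)/(1 + u'v/c²) successively, working outward toward the pulsar.
Start: velocity of the orbiting platform relative to the pulsar = 0.9580c.
Compose with the probe (u' = 0.875 in the orbiting platform frame): u_1 = (0.875 + 0.958) / (1 + 0.875·0.958) = 1.8330/1.8382 = 0.9971.
Compose with the marker (u' = -0.788 in the probe frame): u_2 = (-0.788 + 0.997) / (1 + (-0.788)·0.997) = 0.2091/0.2143 = 0.9762.

β = +0.976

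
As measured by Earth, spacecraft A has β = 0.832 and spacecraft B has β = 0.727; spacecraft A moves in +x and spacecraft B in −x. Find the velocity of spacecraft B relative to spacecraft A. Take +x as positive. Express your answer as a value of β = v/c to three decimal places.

β = -0.971

β_A = 0.832, β_B = -0.727.
Transform to A's frame with the inverse velocity-addition law: u' = (u − v)/(1 − uv/c²), taking u = β_B and v = β_A.
u' = (-0.727 − 0.832) / (1 − (0.832)(-0.727)) = -1.5590/1.6049 = -0.9714.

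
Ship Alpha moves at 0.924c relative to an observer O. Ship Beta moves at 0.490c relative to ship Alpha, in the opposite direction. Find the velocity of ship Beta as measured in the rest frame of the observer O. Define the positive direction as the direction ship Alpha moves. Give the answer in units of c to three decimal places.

+0.793c

With v = 0.924 and u' = -0.490 (in units of c),
u = (u' + v)/(1 + u'v/c²):
u = (-0.490 + 0.924) / (1 + (-0.490)·0.924) = 0.4340/0.5472 = 0.7931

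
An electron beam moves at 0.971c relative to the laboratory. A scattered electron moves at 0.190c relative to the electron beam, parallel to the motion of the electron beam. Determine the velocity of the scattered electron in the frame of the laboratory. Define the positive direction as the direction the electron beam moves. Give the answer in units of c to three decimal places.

0.980c

With v = 0.971 and u' = 0.190 (in units of c),
u = (u' + v)/(1 + u'v/c²):
u = (0.190 + 0.971) / (1 + 0.190·0.971) = 1.1610/1.1845 = 0.9802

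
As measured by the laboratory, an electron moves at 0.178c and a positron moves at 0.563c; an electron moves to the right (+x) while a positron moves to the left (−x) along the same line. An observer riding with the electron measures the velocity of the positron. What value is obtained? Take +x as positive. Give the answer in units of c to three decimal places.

-0.674c

β_A = 0.178, β_B = -0.563.
Transform to A's frame with the inverse velocity-addition law: u' = (u − v)/(1 − uv/c²), taking u = β_B and v = β_A.
u' = (-0.563 − 0.178) / (1 − (0.178)(-0.563)) = -0.7410/1.1002 = -0.6735.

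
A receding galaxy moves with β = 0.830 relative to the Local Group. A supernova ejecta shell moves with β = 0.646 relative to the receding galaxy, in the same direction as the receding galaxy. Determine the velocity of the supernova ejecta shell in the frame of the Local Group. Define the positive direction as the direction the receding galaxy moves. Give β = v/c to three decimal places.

With v = 0.830 and u' = 0.646 (in units of c),
u = (u' + v)/(1 + u'v/c²):
u = (0.646 + 0.830) / (1 + 0.646·0.830) = 1.4760/1.5362 = 0.9608
(Galilean addition would give +1.476c, exceeding c.)

β = 0.961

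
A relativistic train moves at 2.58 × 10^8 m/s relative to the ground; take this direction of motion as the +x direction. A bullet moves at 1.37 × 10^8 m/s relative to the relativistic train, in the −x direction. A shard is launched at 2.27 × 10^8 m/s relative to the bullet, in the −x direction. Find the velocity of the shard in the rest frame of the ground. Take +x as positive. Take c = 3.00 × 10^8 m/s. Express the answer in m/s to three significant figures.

Apply u = (u' + v)/(1 + u'v/c²) successively, working outward toward the ground.
(Dividing each given speed by c = 3.00 × 10^8 m/s to work in units of c.)
Start: velocity of the relativistic train relative to the ground = 0.8600c.
Compose with the bullet (u' = -0.457 in the relativistic train frame): u_1 = (-0.457 + 0.860) / (1 + (-0.457)·0.860) = 0.4033/0.6073 = 0.6642.
Compose with the shard (u' = -0.757 in the bullet frame): u_2 = (-0.757 + 0.664) / (1 + (-0.757)·0.664) = -0.0925/0.4974 = -0.1859.
So u = -0.1859 × 3.00 × 10^8 m/s.

-5.58 × 10^7 m/s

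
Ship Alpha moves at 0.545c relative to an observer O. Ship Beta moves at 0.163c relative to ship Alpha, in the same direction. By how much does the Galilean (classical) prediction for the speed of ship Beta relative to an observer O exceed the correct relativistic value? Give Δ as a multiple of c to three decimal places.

Galilean: u_cl = 0.163 + 0.545 = 0.7080.
Relativistic: u_rel = (0.163 + 0.545) / (1 + 0.163·0.545) = 0.7080/1.0888 = 0.6502.
Δ = 0.7080 − 0.6502 = 0.0578.

Δ = 0.058c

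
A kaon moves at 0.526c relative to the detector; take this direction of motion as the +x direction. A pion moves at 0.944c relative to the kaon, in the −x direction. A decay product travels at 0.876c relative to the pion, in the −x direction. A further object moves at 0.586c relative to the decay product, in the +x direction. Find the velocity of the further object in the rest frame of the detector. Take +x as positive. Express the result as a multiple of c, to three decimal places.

Apply u = (u' + v)/(1 + u'v/c²) successively, working outward toward the detector.
Start: velocity of the kaon relative to the detector = 0.5260c.
Compose with the pion (u' = -0.944 in the kaon frame): u_1 = (-0.944 + 0.526) / (1 + (-0.944)·0.526) = -0.4180/0.5035 = -0.8303.
Compose with the decay product (u' = -0.876 in the pion frame): u_2 = (-0.876 + (-0.830)) / (1 + (-0.876)·(-0.830)) = -1.7063/1.7273 = -0.9878.
Compose with the further object (u' = 0.586 in the decay product frame): u_3 = (0.586 + (-0.988)) / (1 + 0.586·(-0.988)) = -0.4018/0.4211 = -0.9541.

-0.954c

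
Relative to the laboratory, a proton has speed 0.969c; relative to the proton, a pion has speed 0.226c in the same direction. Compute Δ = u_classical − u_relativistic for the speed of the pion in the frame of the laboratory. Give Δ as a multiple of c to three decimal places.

Δ = 0.215c

Galilean: u_cl = 0.226 + 0.969 = 1.1950.
Relativistic: u_rel = (0.226 + 0.969) / (1 + 0.226·0.969) = 1.1950/1.2190 = 0.9803.
Δ = 1.1950 − 0.9803 = 0.2147.
(The classical prediction exceeds c; the relativistic result does not.)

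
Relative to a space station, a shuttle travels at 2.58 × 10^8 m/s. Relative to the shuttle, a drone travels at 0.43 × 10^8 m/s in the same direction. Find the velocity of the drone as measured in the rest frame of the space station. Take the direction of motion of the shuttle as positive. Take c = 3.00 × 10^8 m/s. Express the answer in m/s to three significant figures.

In units of c (dividing by 3.00 × 10^8 m/s): v = 0.860, u' = 0.143.
u = (u' + v)/(1 + u'v/c²):
u = (0.143 + 0.860) / (1 + 0.143·0.860) = 1.0033/1.1233 = 0.8932
Converting back: u = 0.8932 × 3.00 × 10^8 m/s.

2.68 × 10^8 m/s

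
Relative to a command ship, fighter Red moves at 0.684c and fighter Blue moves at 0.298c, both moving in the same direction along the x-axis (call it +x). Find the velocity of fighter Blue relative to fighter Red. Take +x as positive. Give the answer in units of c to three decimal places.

β_A = 0.684, β_B = 0.298.
Transform to A's frame with the inverse velocity-addition law: u' = (u − v)/(1 − uv/c²), taking u = β_B and v = β_A.
u' = (0.298 − 0.684) / (1 − (0.684)(0.298)) = -0.3860/0.7962 = -0.4848.

-0.485c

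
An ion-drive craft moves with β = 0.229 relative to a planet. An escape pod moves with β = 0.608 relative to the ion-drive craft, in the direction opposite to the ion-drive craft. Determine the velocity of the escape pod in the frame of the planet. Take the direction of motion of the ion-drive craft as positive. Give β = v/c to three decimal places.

β = -0.440

With v = 0.229 and u' = -0.608 (in units of c),
u = (u' + v)/(1 + u'v/c²):
u = (-0.608 + 0.229) / (1 + (-0.608)·0.229) = -0.3790/0.8608 = -0.4403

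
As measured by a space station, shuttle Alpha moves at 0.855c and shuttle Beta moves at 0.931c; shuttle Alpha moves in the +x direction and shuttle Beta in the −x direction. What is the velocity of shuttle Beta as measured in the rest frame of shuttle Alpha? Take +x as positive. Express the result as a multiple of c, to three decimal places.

β_A = 0.855, β_B = -0.931.
Transform to A's frame with the inverse velocity-addition law: u' = (u − v)/(1 − uv/c²), taking u = β_B and v = β_A.
u' = (-0.931 − 0.855) / (1 − (0.855)(-0.931)) = -1.7860/1.7960 = -0.9944.

-0.994c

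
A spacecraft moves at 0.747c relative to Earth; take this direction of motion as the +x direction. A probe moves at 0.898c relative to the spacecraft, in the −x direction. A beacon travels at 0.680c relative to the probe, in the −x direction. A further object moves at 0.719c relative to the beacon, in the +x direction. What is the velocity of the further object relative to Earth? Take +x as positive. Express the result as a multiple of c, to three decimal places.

Apply u = (u' + v)/(1 + u'v/c²) successively, working outward toward Earth.
Start: velocity of the spacecraft relative to Earth = 0.7470c.
Compose with the probe (u' = -0.898 in the spacecraft frame): u_1 = (-0.898 + 0.747) / (1 + (-0.898)·0.747) = -0.1510/0.3292 = -0.4587.
Compose with the beacon (u' = -0.680 in the probe frame): u_2 = (-0.680 + (-0.459)) / (1 + (-0.680)·(-0.459)) = -1.1387/1.3119 = -0.8680.
Compose with the further object (u' = 0.719 in the beacon frame): u_3 = (0.719 + (-0.868)) / (1 + 0.719·(-0.868)) = -0.1490/0.3759 = -0.3963.

-0.396c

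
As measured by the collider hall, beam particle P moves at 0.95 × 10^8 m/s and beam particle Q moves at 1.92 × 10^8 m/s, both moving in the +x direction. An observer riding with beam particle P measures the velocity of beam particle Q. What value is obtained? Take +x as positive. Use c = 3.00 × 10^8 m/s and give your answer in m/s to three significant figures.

β_A = 0.317, β_B = 0.640 (dividing each by c = 3.00 × 10^8 m/s).
Transform to A's frame with the inverse velocity-addition law: u' = (u − v)/(1 − uv/c²), taking u = β_B and v = β_A.
u' = (0.640 − 0.317) / (1 − (0.317)(0.640)) = 0.3233/0.7973 = 0.4055.
u' = 0.4055 × 3.00 × 10^8 m/s.

+1.22 × 10^8 m/s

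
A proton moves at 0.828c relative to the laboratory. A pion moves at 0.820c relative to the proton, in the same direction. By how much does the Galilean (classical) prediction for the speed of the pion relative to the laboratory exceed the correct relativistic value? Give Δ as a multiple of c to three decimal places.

Δ = 0.666c

Galilean: u_cl = 0.820 + 0.828 = 1.6480.
Relativistic: u_rel = (0.820 + 0.828) / (1 + 0.820·0.828) = 1.6480/1.6790 = 0.9816.
Δ = 1.6480 − 0.9816 = 0.6664.
(The classical prediction exceeds c; the relativistic result does not.)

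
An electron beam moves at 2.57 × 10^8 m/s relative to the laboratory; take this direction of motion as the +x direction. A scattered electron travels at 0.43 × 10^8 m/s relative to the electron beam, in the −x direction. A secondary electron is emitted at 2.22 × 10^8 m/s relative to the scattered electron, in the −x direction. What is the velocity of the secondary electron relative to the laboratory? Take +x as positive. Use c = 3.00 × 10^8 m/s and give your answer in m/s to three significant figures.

+5.51 × 10^7 m/s

Apply u = (u' + v)/(1 + u'v/c²) successively, working outward toward the laboratory.
(Dividing each given speed by c = 3.00 × 10^8 m/s to work in units of c.)
Start: velocity of the electron beam relative to the laboratory = 0.8567c.
Compose with the scattered electron (u' = -0.143 in the electron beam frame): u_1 = (-0.143 + 0.857) / (1 + (-0.143)·0.857) = 0.7133/0.8772 = 0.8132.
Compose with the secondary electron (u' = -0.740 in the scattered electron frame): u_2 = (-0.740 + 0.813) / (1 + (-0.740)·0.813) = 0.0732/0.3982 = 0.1838.
So u = 0.1838 × 3.00 × 10^8 m/s.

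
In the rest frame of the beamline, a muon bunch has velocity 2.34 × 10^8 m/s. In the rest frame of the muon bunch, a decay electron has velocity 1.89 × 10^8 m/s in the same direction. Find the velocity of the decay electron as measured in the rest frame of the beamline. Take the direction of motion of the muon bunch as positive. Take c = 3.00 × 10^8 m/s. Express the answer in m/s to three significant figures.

In units of c (dividing by 3.00 × 10^8 m/s): v = 0.780, u' = 0.630.
u = (u' + v)/(1 + u'v/c²):
u = (0.630 + 0.780) / (1 + 0.630·0.780) = 1.4100/1.4914 = 0.9454
Converting back: u = 0.9454 × 3.00 × 10^8 m/s.

2.84 × 10^8 m/s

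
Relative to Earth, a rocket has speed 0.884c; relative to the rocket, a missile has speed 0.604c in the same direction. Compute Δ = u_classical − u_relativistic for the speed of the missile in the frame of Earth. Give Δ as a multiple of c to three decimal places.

Galilean: u_cl = 0.604 + 0.884 = 1.4880.
Relativistic: u_rel = (0.604 + 0.884) / (1 + 0.604·0.884) = 1.4880/1.5339 = 0.9701.
Δ = 1.4880 − 0.9701 = 0.5179.
(The classical prediction exceeds c; the relativistic result does not.)

Δ = 0.518c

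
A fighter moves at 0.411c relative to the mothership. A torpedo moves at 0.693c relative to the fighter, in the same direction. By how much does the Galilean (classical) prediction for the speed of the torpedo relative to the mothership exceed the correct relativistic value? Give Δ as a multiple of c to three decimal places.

Δ = 0.245c

Galilean: u_cl = 0.693 + 0.411 = 1.1040.
Relativistic: u_rel = (0.693 + 0.411) / (1 + 0.693·0.411) = 1.1040/1.2848 = 0.8593.
Δ = 1.1040 − 0.8593 = 0.2447.
(The classical prediction exceeds c; the relativistic result does not.)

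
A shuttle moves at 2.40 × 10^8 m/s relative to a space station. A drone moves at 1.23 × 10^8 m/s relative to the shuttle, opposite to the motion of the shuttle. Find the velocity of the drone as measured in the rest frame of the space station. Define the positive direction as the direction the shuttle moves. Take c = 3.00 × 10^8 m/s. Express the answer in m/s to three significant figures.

In units of c (dividing by 3.00 × 10^8 m/s): v = 0.800, u' = -0.410.
u = (u' + v)/(1 + u'v/c²):
u = (-0.410 + 0.800) / (1 + (-0.410)·0.800) = 0.3900/0.6720 = 0.5804
Converting back: u = 0.5804 × 3.00 × 10^8 m/s.

+1.74 × 10^8 m/s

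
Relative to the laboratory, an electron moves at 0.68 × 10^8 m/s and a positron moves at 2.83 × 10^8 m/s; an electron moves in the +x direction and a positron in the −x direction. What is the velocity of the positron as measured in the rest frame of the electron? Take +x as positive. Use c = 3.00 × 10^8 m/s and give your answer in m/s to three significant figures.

-2.89 × 10^8 m/s

β_A = 0.227, β_B = -0.943 (dividing each by c = 3.00 × 10^8 m/s).
Transform to A's frame with the inverse velocity-addition law: u' = (u − v)/(1 − uv/c²), taking u = β_B and v = β_A.
u' = (-0.943 − 0.227) / (1 − (0.227)(-0.943)) = -1.1700/1.2138 = -0.9639.
u' = -0.9639 × 3.00 × 10^8 m/s.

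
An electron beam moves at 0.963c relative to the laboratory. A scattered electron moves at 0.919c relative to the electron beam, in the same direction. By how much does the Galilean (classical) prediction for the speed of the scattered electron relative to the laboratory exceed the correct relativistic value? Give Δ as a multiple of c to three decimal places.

Galilean: u_cl = 0.919 + 0.963 = 1.8820.
Relativistic: u_rel = (0.919 + 0.963) / (1 + 0.919·0.963) = 1.8820/1.8850 = 0.9984.
Δ = 1.8820 − 0.9984 = 0.8836.
(The classical prediction exceeds c; the relativistic result does not.)

Δ = 0.884c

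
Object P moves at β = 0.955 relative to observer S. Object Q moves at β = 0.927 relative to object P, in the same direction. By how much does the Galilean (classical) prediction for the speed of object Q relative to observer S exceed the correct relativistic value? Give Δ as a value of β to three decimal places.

Δ = 0.884

Galilean: u_cl = 0.927 + 0.955 = 1.8820.
Relativistic: u_rel = (0.927 + 0.955) / (1 + 0.927·0.955) = 1.8820/1.8853 = 0.9983.
Δ = 1.8820 − 0.9983 = 0.8837.
(The classical prediction exceeds c; the relativistic result does not.)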